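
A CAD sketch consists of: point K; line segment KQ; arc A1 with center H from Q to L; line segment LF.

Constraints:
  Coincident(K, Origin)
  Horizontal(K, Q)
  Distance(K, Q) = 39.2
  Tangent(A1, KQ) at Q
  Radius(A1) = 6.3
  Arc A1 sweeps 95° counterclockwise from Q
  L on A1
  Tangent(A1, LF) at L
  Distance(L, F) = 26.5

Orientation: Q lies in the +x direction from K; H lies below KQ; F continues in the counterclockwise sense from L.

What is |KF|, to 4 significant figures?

48.44

K is at the origin; KQ is horizontal with |KQ| = 39.2 and Q on the +x side, so Q = (39.20, 0.000). The tangent condition forces HQ to be normal to KQ, so H = Q + (0, -6.3) = (39.20, -6.300). On A1, Q sits at bearing 90° from H; a 95° counterclockwise sweep puts L at bearing 185°, so L = H + 6.3·(cos 185°, sin 185°) = (32.92, -6.849). Since A1 is tangent to LF there, HL ⟂ LF, so LF runs along (−sin 185°, cos 185°); with |LF| = 26.5, F = (35.23, -33.25). Then |KF| = |F − K| = 48.44.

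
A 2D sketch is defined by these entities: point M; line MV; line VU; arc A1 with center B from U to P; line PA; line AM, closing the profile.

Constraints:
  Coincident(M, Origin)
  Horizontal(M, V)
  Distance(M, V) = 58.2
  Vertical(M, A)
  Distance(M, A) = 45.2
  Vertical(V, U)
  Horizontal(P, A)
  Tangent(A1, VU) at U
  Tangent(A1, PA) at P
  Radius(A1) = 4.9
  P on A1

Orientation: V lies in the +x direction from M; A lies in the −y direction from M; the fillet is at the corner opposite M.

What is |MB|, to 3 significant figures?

66.8

M is at the origin; M and V share the same y with |MV| = 58.2 and V on the +x side, so V = (58.2, 0.00). M and A share the same x with |MA| = 45.2 and A on the −y side, so A = (0.00, -45.2). The virtual corner opposite M is at (58.2, -45.2). A1 meets VU tangentially, so BU is at right angles to VU and A1 meets PA tangentially, so BP is at right angles to PA, with radius 4.9, so the center B sits 4.9 in from both sides at B = (53.3, -40.3). Then |MB| = |B − M| = 66.8.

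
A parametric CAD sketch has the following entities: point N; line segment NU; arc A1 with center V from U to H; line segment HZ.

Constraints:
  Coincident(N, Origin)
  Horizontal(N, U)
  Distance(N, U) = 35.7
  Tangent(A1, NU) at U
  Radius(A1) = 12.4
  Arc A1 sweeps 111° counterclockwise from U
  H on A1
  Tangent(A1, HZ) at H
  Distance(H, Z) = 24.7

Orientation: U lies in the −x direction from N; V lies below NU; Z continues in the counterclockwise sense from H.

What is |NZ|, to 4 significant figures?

55.40

On A1, U sits at bearing 90° from V; a 111° counterclockwise sweep puts H at bearing 201°, so H = V + 12.4·(cos 201°, sin 201°) = (-47.28, -16.84). Tangency of A1 to HZ means the radius VH is perpendicular to HZ, so HZ runs along (−sin 201°, cos 201°); with |HZ| = 24.7, Z = (-38.42, -39.90). Then |NZ| = |Z − N| = 55.40.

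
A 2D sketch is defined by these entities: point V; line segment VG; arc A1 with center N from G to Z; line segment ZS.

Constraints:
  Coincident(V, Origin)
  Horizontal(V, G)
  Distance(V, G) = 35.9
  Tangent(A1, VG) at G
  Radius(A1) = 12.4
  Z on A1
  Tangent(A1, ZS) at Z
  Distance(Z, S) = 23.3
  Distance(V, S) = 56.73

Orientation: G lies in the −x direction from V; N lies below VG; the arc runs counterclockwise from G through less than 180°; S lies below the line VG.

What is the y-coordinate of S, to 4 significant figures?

-38.06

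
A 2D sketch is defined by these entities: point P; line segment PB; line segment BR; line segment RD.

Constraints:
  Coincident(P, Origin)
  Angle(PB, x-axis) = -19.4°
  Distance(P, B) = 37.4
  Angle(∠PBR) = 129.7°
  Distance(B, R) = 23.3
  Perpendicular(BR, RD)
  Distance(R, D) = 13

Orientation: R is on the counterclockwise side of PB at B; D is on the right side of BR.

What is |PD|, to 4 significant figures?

63.02

P is at the origin; PB runs at -19.4° with length 37.4, so B = 37.4·(cos -19.4°, sin -19.4°) = (35.28, -12.42). ∠PBR = 129.7°, so BR runs at -19.4° + (180° − 129.7°) = 30.90° from the x-axis; with |BR| = 23.3, R = B + 23.3·(cos 30.90°, sin 30.90°) = (55.27, -0.4573). BR ⟂ RD; with |RD| = 13.0 on the right of BR, D = R + 13.0·(0.5135, -0.8581) = (61.95, -11.61). Then |PD| = |D − P| = 63.02.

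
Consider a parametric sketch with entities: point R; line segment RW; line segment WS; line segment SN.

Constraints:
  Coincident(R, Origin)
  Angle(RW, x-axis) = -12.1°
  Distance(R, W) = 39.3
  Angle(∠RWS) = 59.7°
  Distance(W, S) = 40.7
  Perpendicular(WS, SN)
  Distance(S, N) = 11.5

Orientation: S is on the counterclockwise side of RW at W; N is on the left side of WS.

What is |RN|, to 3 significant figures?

30.6

∠RWS = 59.7°, so WS runs at -12.1° + (180° − 59.7°) = 108° from the x-axis; with |WS| = 40.7, S = W + 40.7·(cos 108°, sin 108°) = (25.7, 30.4). WS is perpendicular to SN; with |SN| = 11.5 on the left of WS, N = S + 11.5·(-0.950, -0.312) = (14.8, 26.8). Then |RN| = |N − R| = 30.6.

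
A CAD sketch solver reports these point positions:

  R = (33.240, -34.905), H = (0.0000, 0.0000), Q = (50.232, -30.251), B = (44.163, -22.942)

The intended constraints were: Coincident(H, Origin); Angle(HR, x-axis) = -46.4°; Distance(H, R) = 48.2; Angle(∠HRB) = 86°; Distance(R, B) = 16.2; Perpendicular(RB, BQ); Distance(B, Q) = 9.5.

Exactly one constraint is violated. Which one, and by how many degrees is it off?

Perpendicular(RB, BQ) — off by 7.90°.

H = (0.00, 0.00) ✓; HR at -46.40° ✓; |HR| = 48.20 ✓; ∠HRB = 86.00° ✓; |RB| = 16.20 ✓; ∠(RB, BQ) = 97.90° ✗; |BQ| = 9.500 ✓.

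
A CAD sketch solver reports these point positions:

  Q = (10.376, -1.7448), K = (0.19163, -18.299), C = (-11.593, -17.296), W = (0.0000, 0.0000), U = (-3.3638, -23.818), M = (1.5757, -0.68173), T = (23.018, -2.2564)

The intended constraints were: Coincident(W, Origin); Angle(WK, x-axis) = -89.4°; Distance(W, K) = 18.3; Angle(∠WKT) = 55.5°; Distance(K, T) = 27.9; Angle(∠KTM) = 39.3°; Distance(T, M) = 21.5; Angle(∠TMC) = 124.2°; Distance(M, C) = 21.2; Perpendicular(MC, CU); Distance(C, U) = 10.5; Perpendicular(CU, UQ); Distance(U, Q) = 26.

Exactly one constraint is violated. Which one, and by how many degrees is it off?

Perpendicular(CU, UQ) — off by 6.50°.

W = (0.00, 0.00) ✓; WK at -89.40° ✓; |WK| = 18.30 ✓; ∠WKT = 55.50° ✓; |KT| = 27.90 ✓; ∠KTM = 39.30° ✓; |TM| = 21.50 ✓; ∠TMC = 124.2° ✓; |MC| = 21.20 ✓; ∠(MC, CU) = 90.00° ✓; |CU| = 10.50 ✓; ∠(CU, UQ) = 96.50° ✗; |UQ| = 26.00 ✓.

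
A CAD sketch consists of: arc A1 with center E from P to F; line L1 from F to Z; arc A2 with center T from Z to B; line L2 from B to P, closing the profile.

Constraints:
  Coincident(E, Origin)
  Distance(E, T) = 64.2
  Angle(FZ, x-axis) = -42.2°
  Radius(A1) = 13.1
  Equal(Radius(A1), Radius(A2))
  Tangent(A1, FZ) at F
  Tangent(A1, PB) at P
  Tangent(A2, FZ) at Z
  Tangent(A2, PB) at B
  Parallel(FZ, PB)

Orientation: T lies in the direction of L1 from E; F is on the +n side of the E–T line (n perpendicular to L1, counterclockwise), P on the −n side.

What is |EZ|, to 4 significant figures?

65.52

The slot axis is L1's direction at -42.2°, so u = (cos -42.2°, sin -42.2°) = (0.7408, -0.6717) and n = (−sin -42.2°, cos -42.2°) = (0.6717, 0.7408). E is at the origin and T lies 64.2 along u from E, so T = 64.2·u = (47.56, -43.12). Tangency of A1 to both parallel lines with radius 13.1 puts F and P at E ± 13.1·n: F = (8.800, 9.705), P = (-8.800, -9.705). Equal radii place Z and B the same way about T: Z = T + 13.1·n = (56.36, -33.42), B = T − 13.1·n = (38.76, -52.83). Then |EZ| = |Z − E| = 65.52.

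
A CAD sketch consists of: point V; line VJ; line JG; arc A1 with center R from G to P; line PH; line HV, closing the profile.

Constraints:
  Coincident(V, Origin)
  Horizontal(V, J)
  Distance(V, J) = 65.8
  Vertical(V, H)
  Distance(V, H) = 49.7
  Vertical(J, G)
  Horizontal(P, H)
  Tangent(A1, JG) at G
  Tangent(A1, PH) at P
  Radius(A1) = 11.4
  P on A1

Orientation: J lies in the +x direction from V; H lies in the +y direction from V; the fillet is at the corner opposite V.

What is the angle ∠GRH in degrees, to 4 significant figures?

168.2°

V is at the origin; VJ is horizontal with |VJ| = 65.8 and J on the +x side, so J = (65.80, 0.000). V and H share the same x with |VH| = 49.7 and H on the +y side, so H = (0.000, 49.70). The virtual corner opposite V is at (65.80, 49.70). Since A1 is tangent to JG there, RG ⟂ JG and tangency of A1 to PH means the radius RP is perpendicular to PH, with radius 11.4, so the center R sits 11.4 in from both sides at R = (54.40, 38.30). That places the tangent points at G = (65.80, 38.30) on JG and P = (54.40, 49.70) on PH. Then cos ∠GRH = RG·RH / (|RG||RH|), giving 168.2°.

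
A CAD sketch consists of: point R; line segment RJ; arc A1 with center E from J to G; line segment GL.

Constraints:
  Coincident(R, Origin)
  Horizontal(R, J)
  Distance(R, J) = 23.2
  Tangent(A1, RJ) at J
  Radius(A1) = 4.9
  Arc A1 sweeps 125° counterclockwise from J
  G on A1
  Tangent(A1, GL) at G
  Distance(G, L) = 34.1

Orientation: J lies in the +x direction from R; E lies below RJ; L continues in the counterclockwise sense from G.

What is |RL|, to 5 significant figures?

52.646

R is at the origin; R and J share the same y with |RJ| = 23.2 and J on the +x side, so J = (23.200, 0.0000). Since A1 is tangent to RJ there, EJ ⟂ RJ, so E = J + (0, -4.9) = (23.200, -4.9000). On A1, J sits at bearing 90° from E; a 125° counterclockwise sweep puts G at bearing 215°, so G = E + 4.9·(cos 215°, sin 215°) = (19.186, -7.7105). The tangent condition forces EG to be normal to GL, so GL runs along (−sin 215°, cos 215°); with |GL| = 34.1, L = (38.745, -35.644). Then |RL| = |L − R| = 52.646.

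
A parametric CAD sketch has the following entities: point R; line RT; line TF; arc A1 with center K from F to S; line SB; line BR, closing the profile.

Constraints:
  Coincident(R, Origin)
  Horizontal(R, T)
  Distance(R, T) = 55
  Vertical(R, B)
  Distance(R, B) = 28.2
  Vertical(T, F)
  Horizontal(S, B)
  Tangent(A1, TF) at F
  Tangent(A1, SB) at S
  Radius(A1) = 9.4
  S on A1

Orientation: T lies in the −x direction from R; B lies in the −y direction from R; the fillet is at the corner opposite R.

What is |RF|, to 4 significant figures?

58.12

The virtual corner opposite R is at (-55.00, -28.20). Tangency of A1 to TF means the radius KF is perpendicular to TF and the tangent condition forces KS to be normal to SB, with radius 9.4, so the center K sits 9.4 in from both sides at K = (-45.60, -18.80). That places the tangent points at F = (-55.00, -18.80) on TF and S = (-45.60, -28.20) on SB. Then |RF| = |F − R| = 58.12.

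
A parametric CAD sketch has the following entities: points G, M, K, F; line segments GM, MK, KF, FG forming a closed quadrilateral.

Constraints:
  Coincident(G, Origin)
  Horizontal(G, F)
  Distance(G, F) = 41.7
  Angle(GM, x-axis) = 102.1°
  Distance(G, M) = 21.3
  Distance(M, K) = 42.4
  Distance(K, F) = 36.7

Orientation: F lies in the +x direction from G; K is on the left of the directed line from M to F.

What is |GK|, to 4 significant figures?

50.34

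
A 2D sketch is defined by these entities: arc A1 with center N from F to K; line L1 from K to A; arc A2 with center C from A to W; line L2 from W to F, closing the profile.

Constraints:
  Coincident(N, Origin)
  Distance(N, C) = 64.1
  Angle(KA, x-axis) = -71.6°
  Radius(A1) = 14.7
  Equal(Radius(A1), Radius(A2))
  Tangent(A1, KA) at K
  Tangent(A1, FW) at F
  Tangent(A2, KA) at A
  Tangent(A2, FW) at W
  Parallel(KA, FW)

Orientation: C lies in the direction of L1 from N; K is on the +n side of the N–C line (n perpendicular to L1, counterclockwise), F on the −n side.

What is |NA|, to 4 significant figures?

65.76

The slot axis is L1's direction at -71.6°, so u = (cos -71.6°, sin -71.6°) = (0.3156, -0.9489) and n = (−sin -71.6°, cos -71.6°) = (0.9489, 0.3156). N is at the origin and C lies 64.1 along u from N, so C = 64.1·u = (20.23, -60.82). Tangency of A1 to both parallel lines with radius 14.7 puts K and F at N ± 14.7·n: K = (13.95, 4.640), F = (-13.95, -4.640). Equal radii place A and W the same way about C: A = C + 14.7·n = (34.18, -56.18), W = C − 14.7·n = (6.285, -65.46). Then |NA| = |A − N| = 65.76.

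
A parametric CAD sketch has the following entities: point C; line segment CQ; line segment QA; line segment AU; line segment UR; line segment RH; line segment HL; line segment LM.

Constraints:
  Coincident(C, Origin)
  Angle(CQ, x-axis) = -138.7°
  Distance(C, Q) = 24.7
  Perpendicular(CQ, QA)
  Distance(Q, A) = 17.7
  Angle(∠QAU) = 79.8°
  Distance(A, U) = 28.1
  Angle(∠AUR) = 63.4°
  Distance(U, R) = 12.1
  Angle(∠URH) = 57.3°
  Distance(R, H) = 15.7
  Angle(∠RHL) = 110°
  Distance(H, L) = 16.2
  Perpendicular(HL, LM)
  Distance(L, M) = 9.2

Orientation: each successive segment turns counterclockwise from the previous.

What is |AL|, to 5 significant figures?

29.205

C is at the origin; CQ runs at -138.7° with length 24.7, so Q = (-18.556, -16.302). CQ is perpendicular to QA, so QA runs at -48.700°; with |QA| = 17.7, A = (-6.8742, -29.599). ∠QAU = 79.8° gives AU at 51.500° from the x-axis; with |AU| = 28.1, U = (10.618, -7.6081). ∠AUR = 63.4° gives UR at 168.10° from the x-axis; with |UR| = 12.1, R = (-1.2215, -5.1131). ∠URH = 57.3° gives RH at -69.200° from the x-axis; with |RH| = 15.7, H = (4.3537, -19.790). ∠RHL = 110.0° gives HL at 0.80000° from the x-axis; with |HL| = 16.2, L = (20.552, -19.564). Then |AL| = |L − A| = 29.205.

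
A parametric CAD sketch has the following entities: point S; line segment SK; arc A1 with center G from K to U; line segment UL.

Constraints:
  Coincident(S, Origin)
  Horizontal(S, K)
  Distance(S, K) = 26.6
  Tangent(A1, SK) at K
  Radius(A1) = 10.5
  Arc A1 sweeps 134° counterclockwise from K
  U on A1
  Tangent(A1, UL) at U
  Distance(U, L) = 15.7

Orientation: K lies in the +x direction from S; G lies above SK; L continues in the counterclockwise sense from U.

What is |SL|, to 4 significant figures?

37.24

S is at the origin; SK is horizontal with |SK| = 26.6 and K on the +x side, so K = (26.60, 0.000). Tangency of A1 to SK means the radius GK is perpendicular to SK, so G = K + (0, 10.5) = (26.60, 10.50). On A1, K sits at bearing -90° from G; a 134° counterclockwise sweep puts U at bearing 44°, so U = G + 10.5·(cos 44°, sin 44°) = (34.15, 17.79). Since A1 is tangent to UL there, GU ⟂ UL, so UL runs along (−sin 44°, cos 44°); with |UL| = 15.7, L = (23.25, 29.09). Then |SL| = |L − S| = 37.24.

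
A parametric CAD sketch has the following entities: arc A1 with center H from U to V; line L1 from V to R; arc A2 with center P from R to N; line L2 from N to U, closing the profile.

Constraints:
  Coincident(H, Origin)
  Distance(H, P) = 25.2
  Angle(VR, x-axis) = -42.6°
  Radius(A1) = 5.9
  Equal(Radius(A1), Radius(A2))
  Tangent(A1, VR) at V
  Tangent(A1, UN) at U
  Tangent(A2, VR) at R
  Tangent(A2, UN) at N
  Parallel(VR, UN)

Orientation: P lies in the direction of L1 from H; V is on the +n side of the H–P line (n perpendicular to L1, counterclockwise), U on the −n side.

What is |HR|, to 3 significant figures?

25.9

The slot axis is L1's direction at -42.6°, so u = (cos -42.6°, sin -42.6°) = (0.736, -0.677) and n = (−sin -42.6°, cos -42.6°) = (0.677, 0.736). H is at the origin and P lies 25.2 along u from H, so P = 25.2·u = (18.5, -17.1). Tangency of A1 to both parallel lines with radius 5.9 puts V and U at H ± 5.9·n: V = (3.99, 4.34), U = (-3.99, -4.34). Equal radii place R and N the same way about P: R = P + 5.9·n = (22.5, -12.7), N = P − 5.9·n = (14.6, -21.4). Then |HR| = |R − H| = 25.9.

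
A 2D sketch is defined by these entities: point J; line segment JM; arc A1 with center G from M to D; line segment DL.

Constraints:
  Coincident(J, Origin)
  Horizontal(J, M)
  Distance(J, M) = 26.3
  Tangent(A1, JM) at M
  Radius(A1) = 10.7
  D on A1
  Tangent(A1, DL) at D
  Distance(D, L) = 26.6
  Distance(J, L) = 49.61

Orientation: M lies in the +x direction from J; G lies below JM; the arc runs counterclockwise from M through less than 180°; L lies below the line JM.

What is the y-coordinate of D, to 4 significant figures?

-16.14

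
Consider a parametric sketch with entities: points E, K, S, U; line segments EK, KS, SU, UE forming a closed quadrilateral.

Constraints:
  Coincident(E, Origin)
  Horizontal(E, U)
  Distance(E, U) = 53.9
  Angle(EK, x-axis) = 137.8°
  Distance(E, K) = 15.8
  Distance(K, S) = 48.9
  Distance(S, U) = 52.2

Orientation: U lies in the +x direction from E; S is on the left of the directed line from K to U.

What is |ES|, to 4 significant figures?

49.82

Checks: |KS| = 48.90 ✓; |SU| = 52.20 ✓.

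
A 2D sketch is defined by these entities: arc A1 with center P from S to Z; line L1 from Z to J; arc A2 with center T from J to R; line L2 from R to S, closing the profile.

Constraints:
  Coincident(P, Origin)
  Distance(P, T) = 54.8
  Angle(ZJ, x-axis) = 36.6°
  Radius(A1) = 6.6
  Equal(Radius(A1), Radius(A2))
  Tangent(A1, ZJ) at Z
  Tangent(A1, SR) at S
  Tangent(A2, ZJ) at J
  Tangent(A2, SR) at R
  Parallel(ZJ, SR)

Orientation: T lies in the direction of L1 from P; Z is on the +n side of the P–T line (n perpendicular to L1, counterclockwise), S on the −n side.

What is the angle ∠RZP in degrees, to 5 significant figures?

76.457°

Tangency of A1 to both parallel lines with radius 6.6 puts Z and S at P ± 6.6·n: Z = (-3.9351, 5.2986), S = (3.9351, -5.2986). Equal radii place J and R the same way about T: J = T + 6.6·n = (40.059, 37.972), R = T − 6.6·n = (47.929, 27.375). Then cos ∠RZP = ZR·ZP / (|ZR||ZP|), giving 76.457°.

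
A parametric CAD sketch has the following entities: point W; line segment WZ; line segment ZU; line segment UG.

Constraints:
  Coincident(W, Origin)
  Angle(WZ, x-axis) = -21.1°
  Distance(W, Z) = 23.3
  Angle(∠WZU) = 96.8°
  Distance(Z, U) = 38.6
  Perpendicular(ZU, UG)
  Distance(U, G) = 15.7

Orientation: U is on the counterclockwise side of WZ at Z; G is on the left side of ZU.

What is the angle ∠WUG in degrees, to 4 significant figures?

60.78°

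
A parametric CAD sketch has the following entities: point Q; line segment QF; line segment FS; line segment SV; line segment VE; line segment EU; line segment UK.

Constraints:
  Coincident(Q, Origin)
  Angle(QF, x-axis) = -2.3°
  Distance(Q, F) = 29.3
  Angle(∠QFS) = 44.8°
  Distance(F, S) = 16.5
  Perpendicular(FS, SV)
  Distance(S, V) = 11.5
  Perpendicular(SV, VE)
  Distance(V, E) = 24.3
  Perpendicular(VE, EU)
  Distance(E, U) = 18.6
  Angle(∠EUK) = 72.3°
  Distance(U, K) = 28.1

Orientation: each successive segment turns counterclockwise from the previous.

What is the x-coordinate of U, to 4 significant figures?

39.79

SV is perpendicular to VE, so VE runs at -47.10°; with |VE| = 24.3, E = (26.16, -14.72). VE is perpendicular to EU, so EU runs at 42.90°; with |EU| = 18.6, U = (39.79, -2.057). So U.x = 39.79.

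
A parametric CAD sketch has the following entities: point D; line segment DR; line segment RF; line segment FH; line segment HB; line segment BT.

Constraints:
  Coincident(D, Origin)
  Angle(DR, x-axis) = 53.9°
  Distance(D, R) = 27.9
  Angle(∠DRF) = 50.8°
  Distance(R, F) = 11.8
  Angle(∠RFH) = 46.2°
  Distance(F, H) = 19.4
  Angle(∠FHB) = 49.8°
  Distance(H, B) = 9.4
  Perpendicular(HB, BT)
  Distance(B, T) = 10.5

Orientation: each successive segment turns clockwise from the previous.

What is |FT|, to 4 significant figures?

5.328

∠FHB = 49.8° gives HB at 20.70° from the x-axis; with |HB| = 9.4, B = (11.27, 23.89). HB ⟂ BT, so BT runs at -69.30°; with |BT| = 10.5, T = (14.99, 14.06). Then |FT| = |T − F| = 5.328.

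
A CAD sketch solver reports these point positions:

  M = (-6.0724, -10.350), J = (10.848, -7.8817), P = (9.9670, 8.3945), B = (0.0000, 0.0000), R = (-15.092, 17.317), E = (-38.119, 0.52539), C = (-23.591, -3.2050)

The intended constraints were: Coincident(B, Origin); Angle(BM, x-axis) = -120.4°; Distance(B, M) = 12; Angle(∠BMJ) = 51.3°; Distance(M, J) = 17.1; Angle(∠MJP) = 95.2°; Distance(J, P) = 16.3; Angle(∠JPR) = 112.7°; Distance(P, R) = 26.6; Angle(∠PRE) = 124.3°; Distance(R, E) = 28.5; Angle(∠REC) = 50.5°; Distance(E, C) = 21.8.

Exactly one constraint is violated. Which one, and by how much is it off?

Distance(E, C) = 21.8 — off by 6.80.

B = (0.00, 0.00) ✓; BM at -120.4° ✓; |BM| = 12.00 ✓; ∠BMJ = 51.30° ✓; |MJ| = 17.10 ✓; ∠MJP = 95.20° ✓; |JP| = 16.30 ✓; ∠JPR = 112.7° ✓; |PR| = 26.60 ✓; ∠PRE = 124.3° ✓; |RE| = 28.50 ✓; ∠REC = 50.50° ✓; |EC| = 15.00 ✗.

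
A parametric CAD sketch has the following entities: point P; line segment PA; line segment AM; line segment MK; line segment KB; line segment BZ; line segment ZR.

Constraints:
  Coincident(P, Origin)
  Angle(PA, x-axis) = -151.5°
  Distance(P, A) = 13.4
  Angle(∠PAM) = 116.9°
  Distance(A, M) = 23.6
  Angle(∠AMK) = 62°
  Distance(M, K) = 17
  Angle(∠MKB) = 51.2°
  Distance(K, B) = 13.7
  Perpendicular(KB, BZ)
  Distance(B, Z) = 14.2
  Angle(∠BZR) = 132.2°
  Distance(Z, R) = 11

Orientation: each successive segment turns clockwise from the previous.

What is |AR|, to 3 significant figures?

33.3

KB ⟂ BZ, so BZ runs at 169°; with |BZ| = 14.2, Z = (-32.7, 4.21). ∠BZR = 132.2° gives ZR at 121° from the x-axis; with |ZR| = 11.0, R = (-38.4, 13.7). Then |AR| = |R − A| = 33.3.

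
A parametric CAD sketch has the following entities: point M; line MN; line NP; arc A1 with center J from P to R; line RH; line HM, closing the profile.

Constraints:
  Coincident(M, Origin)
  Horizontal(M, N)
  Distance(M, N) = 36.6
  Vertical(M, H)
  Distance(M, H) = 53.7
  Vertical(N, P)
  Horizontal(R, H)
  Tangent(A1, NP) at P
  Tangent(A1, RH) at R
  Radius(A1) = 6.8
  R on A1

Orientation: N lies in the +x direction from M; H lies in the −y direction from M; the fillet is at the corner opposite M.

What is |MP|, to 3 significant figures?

59.5

M is at the origin; M and N share the same y with |MN| = 36.6 and N on the +x side, so N = (36.6, 0.00). M and H share the same x with |MH| = 53.7 and H on the −y side, so H = (0.00, -53.7). The virtual corner opposite M is at (36.6, -53.7). Since A1 is tangent to NP there, JP ⟂ NP and since A1 is tangent to RH there, JR ⟂ RH, with radius 6.8, so the center J sits 6.8 in from both sides at J = (29.8, -46.9). That places the tangent points at P = (36.6, -46.9) on NP and R = (29.8, -53.7) on RH. Then |MP| = |P − M| = 59.5.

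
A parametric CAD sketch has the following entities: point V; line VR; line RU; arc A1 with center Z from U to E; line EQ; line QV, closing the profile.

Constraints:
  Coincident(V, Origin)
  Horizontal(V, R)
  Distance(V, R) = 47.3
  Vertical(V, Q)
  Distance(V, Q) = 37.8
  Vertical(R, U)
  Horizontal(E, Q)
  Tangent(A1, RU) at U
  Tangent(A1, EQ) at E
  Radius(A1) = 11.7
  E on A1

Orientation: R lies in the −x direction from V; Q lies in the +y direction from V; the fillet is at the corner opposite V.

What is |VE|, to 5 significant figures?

51.925

V is at the origin; VR is horizontal with |VR| = 47.3 and R on the −x side, so R = (-47.300, 0.0000). VQ is vertical with |VQ| = 37.8 and Q on the +y side, so Q = (0.0000, 37.800). The virtual corner opposite V is at (-47.300, 37.800). Tangency of A1 to RU means the radius ZU is perpendicular to RU and since A1 is tangent to EQ there, ZE ⟂ EQ, with radius 11.7, so the center Z sits 11.7 in from both sides at Z = (-35.600, 26.100). That places the tangent points at U = (-47.300, 26.100) on RU and E = (-35.600, 37.800) on EQ. Then |VE| = |E − V| = 51.925.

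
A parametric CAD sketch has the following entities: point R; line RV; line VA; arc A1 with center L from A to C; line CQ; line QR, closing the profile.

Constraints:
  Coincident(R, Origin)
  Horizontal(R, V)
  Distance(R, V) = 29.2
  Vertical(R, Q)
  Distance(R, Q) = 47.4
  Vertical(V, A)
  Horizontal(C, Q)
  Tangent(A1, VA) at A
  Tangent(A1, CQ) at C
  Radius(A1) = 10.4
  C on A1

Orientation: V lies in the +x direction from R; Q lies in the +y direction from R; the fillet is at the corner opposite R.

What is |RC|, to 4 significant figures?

50.99

R is at the origin; RV is horizontal with |RV| = 29.2 and V on the +x side, so V = (29.20, 0.000). R and Q share the same x with |RQ| = 47.4 and Q on the +y side, so Q = (0.000, 47.40). The virtual corner opposite R is at (29.20, 47.40). Since A1 is tangent to VA there, LA ⟂ VA and the tangent condition forces LC to be normal to CQ, with radius 10.4, so the center L sits 10.4 in from both sides at L = (18.80, 37.00). That places the tangent points at A = (29.20, 37.00) on VA and C = (18.80, 47.40) on CQ. Then |RC| = |C − R| = 50.99.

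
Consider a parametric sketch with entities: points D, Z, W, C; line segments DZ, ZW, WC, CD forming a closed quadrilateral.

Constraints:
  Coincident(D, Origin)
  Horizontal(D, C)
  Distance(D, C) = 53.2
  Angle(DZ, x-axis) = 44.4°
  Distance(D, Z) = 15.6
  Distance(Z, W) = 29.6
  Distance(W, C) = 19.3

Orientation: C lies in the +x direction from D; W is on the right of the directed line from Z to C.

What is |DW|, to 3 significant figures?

35.7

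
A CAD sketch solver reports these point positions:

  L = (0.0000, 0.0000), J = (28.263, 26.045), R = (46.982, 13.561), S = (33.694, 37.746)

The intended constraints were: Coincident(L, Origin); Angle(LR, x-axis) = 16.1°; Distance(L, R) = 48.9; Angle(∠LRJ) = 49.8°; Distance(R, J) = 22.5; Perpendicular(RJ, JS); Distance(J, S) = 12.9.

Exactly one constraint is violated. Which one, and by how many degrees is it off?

Perpendicular(RJ, JS) — off by 8.80°.

L = (0.00, 0.00) ✓; LR at 16.10° ✓; |LR| = 48.90 ✓; ∠LRJ = 49.80° ✓; |RJ| = 22.50 ✓; ∠(RJ, JS) = 81.20° ✗; |JS| = 12.90 ✓.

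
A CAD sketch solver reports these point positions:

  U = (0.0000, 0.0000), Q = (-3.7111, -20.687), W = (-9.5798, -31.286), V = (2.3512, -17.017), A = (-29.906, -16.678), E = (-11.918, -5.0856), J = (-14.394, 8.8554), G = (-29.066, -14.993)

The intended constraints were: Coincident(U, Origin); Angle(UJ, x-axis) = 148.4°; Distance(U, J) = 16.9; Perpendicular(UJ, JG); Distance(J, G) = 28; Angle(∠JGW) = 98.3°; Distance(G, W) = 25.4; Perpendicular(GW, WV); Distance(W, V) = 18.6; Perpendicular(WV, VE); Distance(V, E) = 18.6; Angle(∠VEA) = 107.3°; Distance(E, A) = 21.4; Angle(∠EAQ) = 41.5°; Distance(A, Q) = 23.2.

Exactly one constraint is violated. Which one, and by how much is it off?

Distance(A, Q) = 23.2 — off by 3.30.

U = (0.00, 0.00) ✓; UJ at 148.4° ✓; |UJ| = 16.90 ✓; ∠(UJ, JG) = 90.00° ✓; |JG| = 28.00 ✓; ∠JGW = 98.30° ✓; |GW| = 25.40 ✓; ∠(GW, WV) = 90.00° ✓; |WV| = 18.60 ✓; ∠(WV, VE) = 90.00° ✓; |VE| = 18.60 ✓; ∠VEA = 107.3° ✓; |EA| = 21.40 ✓; ∠EAQ = 41.50° ✓; |AQ| = 26.50 ✗.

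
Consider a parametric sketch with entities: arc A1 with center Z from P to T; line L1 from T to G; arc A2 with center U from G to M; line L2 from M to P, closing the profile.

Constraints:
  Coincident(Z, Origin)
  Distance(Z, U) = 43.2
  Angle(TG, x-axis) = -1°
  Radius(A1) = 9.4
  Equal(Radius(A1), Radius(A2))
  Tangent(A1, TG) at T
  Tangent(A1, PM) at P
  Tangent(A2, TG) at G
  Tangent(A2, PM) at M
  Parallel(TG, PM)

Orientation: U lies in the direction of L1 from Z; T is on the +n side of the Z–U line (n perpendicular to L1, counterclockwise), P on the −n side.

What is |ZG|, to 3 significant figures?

44.2

Tangency of A1 to both parallel lines with radius 9.4 puts T and P at Z ± 9.4·n: T = (0.164, 9.40), P = (-0.164, -9.40). Equal radii place G and M the same way about U: G = U + 9.4·n = (43.4, 8.64), M = U − 9.4·n = (43.0, -10.2). Then |ZG| = |G − Z| = 44.2.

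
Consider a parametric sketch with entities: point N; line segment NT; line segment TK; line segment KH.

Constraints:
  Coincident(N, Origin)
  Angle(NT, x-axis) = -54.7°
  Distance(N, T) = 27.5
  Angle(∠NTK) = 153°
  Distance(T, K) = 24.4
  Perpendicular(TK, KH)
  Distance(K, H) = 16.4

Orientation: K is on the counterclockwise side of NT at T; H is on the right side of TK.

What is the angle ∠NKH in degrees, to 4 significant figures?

104.3°

N is at the origin; NT runs at -54.7° with length 27.5, so T = 27.5·(cos -54.7°, sin -54.7°) = (15.89, -22.44). ∠NTK = 153.0°, so TK runs at -54.7° + (180° − 153.0°) = -27.70° from the x-axis; with |TK| = 24.4, K = T + 24.4·(cos -27.70°, sin -27.70°) = (37.49, -33.79). The perpendicularity gives KH at right angles to TK; with |KH| = 16.4 on the right of TK, H = K + 16.4·(-0.4648, -0.8854) = (29.87, -48.31). Then cos ∠NKH = KN·KH / (|KN||KH|), giving 104.3°.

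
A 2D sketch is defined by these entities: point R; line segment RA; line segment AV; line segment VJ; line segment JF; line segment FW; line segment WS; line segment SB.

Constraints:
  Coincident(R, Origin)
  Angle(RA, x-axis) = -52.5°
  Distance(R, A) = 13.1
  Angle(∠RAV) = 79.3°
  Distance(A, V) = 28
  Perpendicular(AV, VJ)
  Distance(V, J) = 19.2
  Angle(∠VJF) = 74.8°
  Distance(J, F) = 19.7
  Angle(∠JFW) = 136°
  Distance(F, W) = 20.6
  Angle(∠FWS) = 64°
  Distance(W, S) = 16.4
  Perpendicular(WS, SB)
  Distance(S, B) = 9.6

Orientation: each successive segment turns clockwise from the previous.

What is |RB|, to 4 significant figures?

15.57

R is at the origin; RA runs at -52.5° with length 13.1, so A = (7.975, -10.39). ∠RAV = 79.3° gives AV at -153.2° from the x-axis; with |AV| = 28.0, V = (-17.02, -23.02). AV ⟂ VJ, so VJ runs at 116.8°; with |VJ| = 19.2, J = (-25.67, -5.880). ∠VJF = 74.8° gives JF at 11.60° from the x-axis; with |JF| = 19.7, F = (-6.377, -1.919). ∠JFW = 136.0° gives FW at -32.40° from the x-axis; with |FW| = 20.6, W = (11.02, -12.96). ∠FWS = 64.0° gives WS at -148.4° from the x-axis; with |WS| = 16.4, S = (-2.952, -21.55). The perpendicularity gives SB at right angles to WS, so SB runs at 121.6°; with |SB| = 9.6, B = (-7.982, -13.37). Then |RB| = |B − R| = 15.57.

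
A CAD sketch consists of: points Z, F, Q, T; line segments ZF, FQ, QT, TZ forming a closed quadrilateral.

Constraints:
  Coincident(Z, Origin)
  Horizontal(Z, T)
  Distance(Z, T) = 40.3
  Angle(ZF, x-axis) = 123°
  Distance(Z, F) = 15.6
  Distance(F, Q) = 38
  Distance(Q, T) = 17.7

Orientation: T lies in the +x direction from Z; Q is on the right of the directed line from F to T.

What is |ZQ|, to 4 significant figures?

24.86

Z is at the origin; Z and T share the same y with |ZT| = 40.3 and T in +x, so T = (40.3, 0). ZF runs at 123.0° with |ZF| = 15.6, so F = (-8.496, 13.08). Q is determined by |FQ| = 38.0 and |QT| = 17.7 together: it lies at the intersection of circle(F, 38.0) and circle(T, 17.7). With |FT| = 50.52, the foot of the radical line on FT is 36.45 from F and the perpendicular offset is √(38.0² − 36.45²) = 10.74. Taking the right-of-FT solution: Q = (23.93, -6.730).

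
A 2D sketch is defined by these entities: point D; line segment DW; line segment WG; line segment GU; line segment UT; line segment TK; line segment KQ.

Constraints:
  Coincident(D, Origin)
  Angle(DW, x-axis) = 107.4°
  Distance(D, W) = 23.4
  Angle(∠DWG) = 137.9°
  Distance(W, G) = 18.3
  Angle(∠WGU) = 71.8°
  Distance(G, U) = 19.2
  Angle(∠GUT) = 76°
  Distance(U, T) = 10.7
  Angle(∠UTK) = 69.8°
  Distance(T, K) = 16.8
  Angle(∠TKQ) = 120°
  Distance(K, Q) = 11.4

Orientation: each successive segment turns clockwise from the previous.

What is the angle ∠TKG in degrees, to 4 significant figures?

164.9°

∠GUT = 76.0° gives UT at -146.9° from the x-axis; with |UT| = 10.7, T = (5.751, 20.04). ∠UTK = 69.8° gives TK at 102.9° from the x-axis; with |TK| = 16.8, K = (2.000, 36.42). Then cos ∠TKG = KT·KG / (|KT||KG|), giving 164.9°.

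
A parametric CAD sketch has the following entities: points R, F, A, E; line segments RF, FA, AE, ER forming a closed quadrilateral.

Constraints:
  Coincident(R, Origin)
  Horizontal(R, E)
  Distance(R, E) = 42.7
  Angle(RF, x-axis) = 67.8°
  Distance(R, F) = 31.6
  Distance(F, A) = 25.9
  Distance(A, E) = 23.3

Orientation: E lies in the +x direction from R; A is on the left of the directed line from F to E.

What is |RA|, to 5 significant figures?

43.318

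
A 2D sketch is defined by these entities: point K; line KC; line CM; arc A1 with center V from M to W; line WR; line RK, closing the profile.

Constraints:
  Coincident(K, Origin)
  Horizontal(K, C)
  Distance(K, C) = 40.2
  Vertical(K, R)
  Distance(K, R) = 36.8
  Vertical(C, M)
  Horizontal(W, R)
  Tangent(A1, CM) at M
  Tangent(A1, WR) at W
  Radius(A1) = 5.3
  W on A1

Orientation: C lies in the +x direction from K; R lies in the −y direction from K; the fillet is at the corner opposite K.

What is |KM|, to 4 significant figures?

51.07

K is at the origin; KC is horizontal with |KC| = 40.2 and C on the +x side, so C = (40.20, 0.000). K and R share the same x with |KR| = 36.8 and R on the −y side, so R = (0.000, -36.80). The virtual corner opposite K is at (40.20, -36.80). Tangency of A1 to CM means the radius VM is perpendicular to CM and A1 meets WR tangentially, so VW is at right angles to WR, with radius 5.3, so the center V sits 5.3 in from both sides at V = (34.90, -31.50). That places the tangent points at M = (40.20, -31.50) on CM and W = (34.90, -36.80) on WR. Then |KM| = |M − K| = 51.07.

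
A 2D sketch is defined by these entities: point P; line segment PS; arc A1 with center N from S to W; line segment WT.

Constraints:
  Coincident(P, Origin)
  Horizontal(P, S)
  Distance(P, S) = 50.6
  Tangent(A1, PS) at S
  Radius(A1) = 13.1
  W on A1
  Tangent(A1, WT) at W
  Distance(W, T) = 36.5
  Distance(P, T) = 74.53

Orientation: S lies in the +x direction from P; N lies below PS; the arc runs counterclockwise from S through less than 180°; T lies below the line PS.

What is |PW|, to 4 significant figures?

42.84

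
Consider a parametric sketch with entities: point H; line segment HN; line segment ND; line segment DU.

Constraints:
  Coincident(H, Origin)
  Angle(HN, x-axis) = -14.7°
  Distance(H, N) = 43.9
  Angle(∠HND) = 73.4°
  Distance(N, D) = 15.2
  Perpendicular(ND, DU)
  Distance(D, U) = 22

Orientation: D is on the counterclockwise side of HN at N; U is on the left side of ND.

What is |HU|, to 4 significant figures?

20.25

∠HND = 73.4°, so ND runs at -14.7° + (180° − 73.4°) = 91.90° from the x-axis; with |ND| = 15.2, D = N + 15.2·(cos 91.90°, sin 91.90°) = (41.96, 4.052). The perpendicularity gives DU at right angles to ND; with |DU| = 22.0 on the left of ND, U = D + 22.0·(-0.9995, -0.03316) = (19.97, 3.322). Then |HU| = |U − H| = 20.25.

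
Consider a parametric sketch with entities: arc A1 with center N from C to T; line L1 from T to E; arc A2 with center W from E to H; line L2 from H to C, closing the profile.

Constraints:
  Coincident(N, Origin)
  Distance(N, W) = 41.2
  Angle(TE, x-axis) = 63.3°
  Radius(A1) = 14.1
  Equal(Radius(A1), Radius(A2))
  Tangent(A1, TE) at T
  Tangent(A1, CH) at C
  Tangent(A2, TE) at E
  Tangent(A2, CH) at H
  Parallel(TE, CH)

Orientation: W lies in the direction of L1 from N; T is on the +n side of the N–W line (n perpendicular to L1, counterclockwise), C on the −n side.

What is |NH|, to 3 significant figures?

43.5

The slot axis is L1's direction at 63.3°, so u = (cos 63.3°, sin 63.3°) = (0.449, 0.893) and n = (−sin 63.3°, cos 63.3°) = (-0.893, 0.449). N is at the origin and W lies 41.2 along u from N, so W = 41.2·u = (18.5, 36.8). Tangency of A1 to both parallel lines with radius 14.1 puts T and C at N ± 14.1·n: T = (-12.6, 6.34), C = (12.6, -6.34). Equal radii place E and H the same way about W: E = W + 14.1·n = (5.92, 43.1), H = W − 14.1·n = (31.1, 30.5). Then |NH| = |H − N| = 43.5.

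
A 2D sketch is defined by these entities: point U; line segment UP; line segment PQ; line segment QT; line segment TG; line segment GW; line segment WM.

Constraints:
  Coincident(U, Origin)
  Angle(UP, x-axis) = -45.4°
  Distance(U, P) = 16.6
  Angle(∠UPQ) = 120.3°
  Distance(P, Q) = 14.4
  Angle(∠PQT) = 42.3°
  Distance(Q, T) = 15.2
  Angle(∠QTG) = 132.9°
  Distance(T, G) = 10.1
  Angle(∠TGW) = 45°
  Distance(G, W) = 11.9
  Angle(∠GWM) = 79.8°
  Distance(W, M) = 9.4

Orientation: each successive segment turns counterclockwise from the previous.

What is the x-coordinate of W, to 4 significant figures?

13.35

∠QTG = 132.9° gives TG at -160.9° from the x-axis; with |TG| = 10.1, G = (2.645, -4.432). ∠TGW = 45.0° gives GW at -25.90° from the x-axis; with |GW| = 11.9, W = (13.35, -9.630). So W.x = 13.35.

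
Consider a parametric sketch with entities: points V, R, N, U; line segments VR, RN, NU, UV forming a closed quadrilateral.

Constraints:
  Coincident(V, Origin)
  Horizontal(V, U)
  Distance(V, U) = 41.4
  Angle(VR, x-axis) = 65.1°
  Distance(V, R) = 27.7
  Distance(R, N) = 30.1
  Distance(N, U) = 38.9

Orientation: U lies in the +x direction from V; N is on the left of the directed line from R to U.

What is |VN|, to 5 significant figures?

54.640

Checks: |RN| = 30.10 ✓; |NU| = 38.90 ✓.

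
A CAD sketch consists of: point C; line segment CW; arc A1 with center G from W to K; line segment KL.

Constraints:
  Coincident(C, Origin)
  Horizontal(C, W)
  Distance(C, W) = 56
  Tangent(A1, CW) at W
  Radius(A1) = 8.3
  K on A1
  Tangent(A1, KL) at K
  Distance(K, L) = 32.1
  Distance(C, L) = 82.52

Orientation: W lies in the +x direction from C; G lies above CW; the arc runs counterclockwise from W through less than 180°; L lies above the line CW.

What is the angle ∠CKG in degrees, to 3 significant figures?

24.0°

C is at the origin; C and W share the same y with |CW| = 56.0 and W on the +x side, so W = (56.0, 0.00). Since A1 is tangent to CW there, GW ⟂ CW, so G = W + (0, 8.3) = (56.0, 8.30). Since GK ⟂ KL (tangency), |GL| = √(8.3² + 32.1²) = 33.2 regardless of where K sits on A1. So L lies on both circle(C, 82.52) and circle(G, 33.2); the above-CW intersection is L = (74.3, 36.0). K is the foot of the tangent from L: K = (63.9, 5.61).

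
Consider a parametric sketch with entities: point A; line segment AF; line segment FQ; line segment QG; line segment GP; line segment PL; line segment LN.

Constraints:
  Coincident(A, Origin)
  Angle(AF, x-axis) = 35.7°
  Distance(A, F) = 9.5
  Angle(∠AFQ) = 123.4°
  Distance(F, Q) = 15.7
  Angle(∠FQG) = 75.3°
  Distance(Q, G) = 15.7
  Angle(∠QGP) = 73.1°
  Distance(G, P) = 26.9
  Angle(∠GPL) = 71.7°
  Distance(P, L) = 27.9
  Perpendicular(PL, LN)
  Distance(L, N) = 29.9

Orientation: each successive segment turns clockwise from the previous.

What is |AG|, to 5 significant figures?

18.433

∠AFQ = 123.4° gives FQ at -20.900° from the x-axis; with |FQ| = 15.7, Q = (22.382, -0.057145). ∠FQG = 75.3° gives QG at -125.60° from the x-axis; with |QG| = 15.7, G = (13.242, -12.823). Then |AG| = |G − A| = 18.433.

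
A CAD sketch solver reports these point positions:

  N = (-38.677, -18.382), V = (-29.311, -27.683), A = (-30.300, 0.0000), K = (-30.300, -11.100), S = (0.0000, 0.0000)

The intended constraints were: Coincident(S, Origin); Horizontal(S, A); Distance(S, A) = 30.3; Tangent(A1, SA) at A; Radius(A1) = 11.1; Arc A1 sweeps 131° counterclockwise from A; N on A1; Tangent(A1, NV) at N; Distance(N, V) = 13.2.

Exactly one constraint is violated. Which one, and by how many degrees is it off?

Tangent(A1, NV) at N — off by 4.20°.

S = (0.00, 0.00) ✓; S.y = 0.00, A.y = 0.00 ✓; |SA| = 30.30 ✓; ∠(KA, AS) = 90.00° ✓; |KA| = 11.10 ✓; bearing(K→N) − bearing(K→A) = 131.0° ✓; |KN| = 11.10 ✓; ∠(KN, NV) = 85.80° ✗; |NV| = 13.20 ✓.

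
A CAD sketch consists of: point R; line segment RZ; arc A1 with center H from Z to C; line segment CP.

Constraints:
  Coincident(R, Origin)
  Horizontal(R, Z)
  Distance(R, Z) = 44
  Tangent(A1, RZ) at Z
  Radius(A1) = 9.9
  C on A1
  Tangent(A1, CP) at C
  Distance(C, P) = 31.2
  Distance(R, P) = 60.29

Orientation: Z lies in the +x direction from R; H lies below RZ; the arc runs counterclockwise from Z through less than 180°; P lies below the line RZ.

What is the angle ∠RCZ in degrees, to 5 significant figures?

107.42°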